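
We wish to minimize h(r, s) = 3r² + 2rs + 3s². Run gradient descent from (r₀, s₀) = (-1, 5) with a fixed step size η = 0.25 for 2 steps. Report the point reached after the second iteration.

(2, 2)

∇h = (6r + 2s, 2r + 6s)
Step 1: at (-1, 5), ∇h = (4, 28) → (-1, 5) − 0.25·(4, 28) = (-2, -2)
Step 2: at (-2, -2), ∇h = (-16, -16) → (-2, -2) − 0.25·(-16, -16) = (2, 2)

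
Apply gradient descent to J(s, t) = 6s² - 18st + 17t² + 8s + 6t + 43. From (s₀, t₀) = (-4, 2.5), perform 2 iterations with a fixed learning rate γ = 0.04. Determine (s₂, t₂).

∇J = (12s - 18t + 8, -18s + 34t + 6)
(s₁, t₁) = (-4, 2.5) − 0.04·(-85, 163) = (-0.6, -4.02)
(s₂, t₂) = (-0.6, -4.02) − 0.04·(73.16, -119.88) = (-3.5264, 0.7752)

(-3.5264, 0.7752)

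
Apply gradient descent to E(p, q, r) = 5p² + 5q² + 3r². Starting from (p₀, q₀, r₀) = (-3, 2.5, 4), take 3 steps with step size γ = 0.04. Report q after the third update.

∇E = (10p, 10q, 6r)
Step 1: at (-3, 2.5, 4), ∇E = (-30, 25, 24) → (-3, 2.5, 4) − 0.04·(-30, 25, 24) = (-1.8, 1.5, 3.04)
Step 2: at (-1.8, 1.5, 3.04), ∇E = (-18, 15, 18.24) → (-1.8, 1.5, 3.04) − 0.04·(-18, 15, 18.24) = (-1.08, 0.9, 2.3104)
Step 3: at (-1.08, 0.9, 2.3104), ∇E = (-10.8, 9, 13.8624) → (-1.08, 0.9, 2.3104) − 0.04·(-10.8, 9, 13.8624) = (-0.648, 0.54, 1.755904)
q = 0.54

0.54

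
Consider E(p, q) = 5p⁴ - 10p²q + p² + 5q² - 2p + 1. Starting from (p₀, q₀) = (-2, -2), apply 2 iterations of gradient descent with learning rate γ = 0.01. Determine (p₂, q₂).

(0.3225328, -1.23884)

∇E = (20p³ - 20pq + 2p - 2, -10p² + 10q)
Step 1: at (-2, -2), ∇E = (-246, -60) → (-2, -2) − 0.01·(-246, -60) = (0.46, -1.4)
Step 2: at (0.46, -1.4), ∇E = (13.74672, -16.116) → (0.46, -1.4) − 0.01·(13.74672, -16.116) = (0.3225328, -1.23884)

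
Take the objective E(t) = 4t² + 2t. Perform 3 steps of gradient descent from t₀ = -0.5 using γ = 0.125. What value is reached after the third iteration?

E′(t) = 8t + 2
Step 1: E′(-0.5) = -2; t₁ = -0.5 − 0.125·(-2) = -0.25
Step 2: E′(-0.25) = 0; t₂ = -0.25 − 0.125·0 = -0.25
Step 3: E′(-0.25) = 0; t₃ = -0.25 − 0.125·0 = -0.25

-0.25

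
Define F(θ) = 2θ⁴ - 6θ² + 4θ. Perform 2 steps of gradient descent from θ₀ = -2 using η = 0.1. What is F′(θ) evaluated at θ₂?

5.850759020544

F′(θ) = 8θ³ - 12θ + 4
θ₁ = -2 − 0.1·(-36) = 1.6
θ₂ = 1.6 − 0.1·17.568 = -0.1568
F′(θ) at (-0.1568) = 5.850759020544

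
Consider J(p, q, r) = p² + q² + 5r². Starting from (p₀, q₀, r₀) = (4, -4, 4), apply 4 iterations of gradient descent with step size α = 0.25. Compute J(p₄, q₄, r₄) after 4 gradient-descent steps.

2050.4375

∇J = (2p, 2q, 10r)
(p₁, q₁, r₁) = (4, -4, 4) − 0.25·(8, -8, 40) = (2, -2, -6)
(p₂, q₂, r₂) = (2, -2, -6) − 0.25·(4, -4, -60) = (1, -1, 9)
(p₃, q₃, r₃) = (1, -1, 9) − 0.25·(2, -2, 90) = (0.5, -0.5, -13.5)
(p₄, q₄, r₄) = (0.5, -0.5, -13.5) − 0.25·(1, -1, -135) = (0.25, -0.25, 20.25)
J(0.25, -0.25, 20.25) = 2050.4375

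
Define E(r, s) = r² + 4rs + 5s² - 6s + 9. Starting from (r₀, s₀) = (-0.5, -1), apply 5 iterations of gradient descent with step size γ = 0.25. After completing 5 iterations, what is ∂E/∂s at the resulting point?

439.75

∇E = (2r + 4s, 4r + 10s - 6)
Step 1: at (-0.5, -1), ∇E = (-5, -18) → (-0.5, -1) − 0.25·(-5, -18) = (0.75, 3.5)
Step 2: at (0.75, 3.5), ∇E = (15.5, 32) → (0.75, 3.5) − 0.25·(15.5, 32) = (-3.125, -4.5)
Step 3: at (-3.125, -4.5), ∇E = (-24.25, -63.5) → (-3.125, -4.5) − 0.25·(-24.25, -63.5) = (2.9375, 11.375)
Step 4: at (2.9375, 11.375), ∇E = (51.375, 119.5) → (2.9375, 11.375) − 0.25·(51.375, 119.5) = (-9.90625, -18.5)
Step 5: at (-9.90625, -18.5), ∇E = (-93.8125, -230.625) → (-9.90625, -18.5) − 0.25·(-93.8125, -230.625) = (13.546875, 39.15625)
∂E/∂s at (13.546875, 39.15625) = 439.75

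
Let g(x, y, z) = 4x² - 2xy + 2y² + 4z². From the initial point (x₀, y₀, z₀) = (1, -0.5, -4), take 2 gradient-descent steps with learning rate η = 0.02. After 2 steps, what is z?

∇g = (8x - 2y, -2x + 4y, 8z)
(x₁, y₁, z₁) = (1, -0.5, -4) − 0.02·(9, -4, -32) = (0.82, -0.42, -3.36)
(x₂, y₂, z₂) = (0.82, -0.42, -3.36) − 0.02·(7.4, -3.32, -26.88) = (0.672, -0.3536, -2.8224)
z = -2.8224

-2.8224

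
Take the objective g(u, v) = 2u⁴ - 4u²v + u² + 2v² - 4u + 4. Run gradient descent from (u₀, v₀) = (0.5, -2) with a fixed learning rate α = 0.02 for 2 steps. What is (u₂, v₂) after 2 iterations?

∇g = (8u³ - 8uv + 2u - 4, -4u² + 4v)
(u₁, v₁) = (0.5, -2) − 0.02·(6, -9) = (0.38, -1.82)
(u₂, v₂) = (0.38, -1.82) − 0.02·(2.731776, -7.8576) = (0.32536448, -1.662848)

(0.32536448, -1.662848)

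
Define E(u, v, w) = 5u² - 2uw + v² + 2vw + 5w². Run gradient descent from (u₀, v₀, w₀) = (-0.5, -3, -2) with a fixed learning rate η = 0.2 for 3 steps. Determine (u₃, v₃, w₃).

∇E = (10u - 2w, 2v + 2w, -2u + 2v + 10w)
(u₁, v₁, w₁) = (-0.5, -3, -2) − 0.2·(-1, -10, -25) = (-0.3, -1, 3)
(u₂, v₂, w₂) = (-0.3, -1, 3) − 0.2·(-9, 4, 28.6) = (1.5, -1.8, -2.72)
(u₃, v₃, w₃) = (1.5, -1.8, -2.72) − 0.2·(20.44, -9.04, -33.8) = (-2.588, 0.008, 4.04)

(-2.588, 0.008, 4.04)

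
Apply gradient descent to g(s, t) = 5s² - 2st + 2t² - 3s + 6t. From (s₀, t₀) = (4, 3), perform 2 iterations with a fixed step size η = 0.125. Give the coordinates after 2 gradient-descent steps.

(0.78125, 0.15625)

∇g = (10s - 2t - 3, -2s + 4t + 6)
Step 1: at (4, 3), ∇g = (31, 10) → (4, 3) − 0.125·(31, 10) = (0.125, 1.75)
Step 2: at (0.125, 1.75), ∇g = (-5.25, 12.75) → (0.125, 1.75) − 0.125·(-5.25, 12.75) = (0.78125, 0.15625)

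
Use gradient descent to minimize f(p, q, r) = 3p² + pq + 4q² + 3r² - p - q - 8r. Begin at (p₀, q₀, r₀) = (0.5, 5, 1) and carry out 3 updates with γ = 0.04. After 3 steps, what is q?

1.639808

∇f = (6p + q - 1, p + 8q - 1, 6r - 8)
(p₁, q₁, r₁) = (0.5, 5, 1) − 0.04·(7, 39.5, -2) = (0.22, 3.42, 1.08)
(p₂, q₂, r₂) = (0.22, 3.42, 1.08) − 0.04·(3.74, 26.58, -1.52) = (0.0704, 2.3568, 1.1408)
(p₃, q₃, r₃) = (0.0704, 2.3568, 1.1408) − 0.04·(1.7792, 17.9248, -1.1552) = (-0.000768, 1.639808, 1.187008)
q = 1.639808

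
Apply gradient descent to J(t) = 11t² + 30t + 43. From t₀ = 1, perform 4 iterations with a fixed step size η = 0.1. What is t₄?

3.5376

J′(t) = 22t + 30
Step 1: J′(1) = 52; t₁ = 1 − 0.1·52 = -4.2
Step 2: J′(-4.2) = -62.4; t₂ = -4.2 − 0.1·(-62.4) = 2.04
Step 3: J′(2.04) = 74.88; t₃ = 2.04 − 0.1·74.88 = -5.448
Step 4: J′(-5.448) = -89.856; t₄ = -5.448 − 0.1·(-89.856) = 3.5376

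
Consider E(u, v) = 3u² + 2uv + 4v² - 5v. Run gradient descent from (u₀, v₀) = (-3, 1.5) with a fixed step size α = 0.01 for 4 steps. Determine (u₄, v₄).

(-2.45055336, 1.4481684)

∇E = (6u + 2v, 2u + 8v - 5)
Step 1: at (-3, 1.5), ∇E = (-15, 1) → (-3, 1.5) − 0.01·(-15, 1) = (-2.85, 1.49)
Step 2: at (-2.85, 1.49), ∇E = (-14.12, 1.22) → (-2.85, 1.49) − 0.01·(-14.12, 1.22) = (-2.7088, 1.4778)
Step 3: at (-2.7088, 1.4778), ∇E = (-13.2972, 1.4048) → (-2.7088, 1.4778) − 0.01·(-13.2972, 1.4048) = (-2.575828, 1.463752)
Step 4: at (-2.575828, 1.463752), ∇E = (-12.527464, 1.55836) → (-2.575828, 1.463752) − 0.01·(-12.527464, 1.55836) = (-2.45055336, 1.4481684)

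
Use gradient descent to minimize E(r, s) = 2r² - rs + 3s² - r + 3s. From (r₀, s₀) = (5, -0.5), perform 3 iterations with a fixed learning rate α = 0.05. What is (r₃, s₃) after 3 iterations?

(2.6498125, -0.07375)

∇E = (4r - s - 1, -r + 6s + 3)
(r₁, s₁) = (5, -0.5) − 0.05·(19.5, -5) = (4.025, -0.25)
(r₂, s₂) = (4.025, -0.25) − 0.05·(15.35, -2.525) = (3.2575, -0.12375)
(r₃, s₃) = (3.2575, -0.12375) − 0.05·(12.15375, -1) = (2.6498125, -0.07375)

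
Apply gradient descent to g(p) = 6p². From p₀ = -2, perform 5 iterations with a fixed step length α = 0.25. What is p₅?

g′(p) = 12p
p₁ = -2 − 0.25·(-24) = 4
p₂ = 4 − 0.25·48 = -8
p₃ = -8 − 0.25·(-96) = 16
p₄ = 16 − 0.25·192 = -32
p₅ = -32 − 0.25·(-384) = 64

64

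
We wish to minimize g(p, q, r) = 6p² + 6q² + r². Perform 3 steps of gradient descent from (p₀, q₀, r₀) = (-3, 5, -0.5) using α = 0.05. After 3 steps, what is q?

∇g = (12p, 12q, 2r)
Step 1: at (-3, 5, -0.5), ∇g = (-36, 60, -1) → (-3, 5, -0.5) − 0.05·(-36, 60, -1) = (-1.2, 2, -0.45)
Step 2: at (-1.2, 2, -0.45), ∇g = (-14.4, 24, -0.9) → (-1.2, 2, -0.45) − 0.05·(-14.4, 24, -0.9) = (-0.48, 0.8, -0.405)
Step 3: at (-0.48, 0.8, -0.405), ∇g = (-5.76, 9.6, -0.81) → (-0.48, 0.8, -0.405) − 0.05·(-5.76, 9.6, -0.81) = (-0.192, 0.32, -0.3645)
q = 0.32

0.32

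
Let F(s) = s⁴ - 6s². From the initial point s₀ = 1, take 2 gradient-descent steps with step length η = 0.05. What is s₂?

1.6912

F′(s) = 4s³ - 12s
Step 1: F′(1) = -8; s₁ = 1 − 0.05·(-8) = 1.4
Step 2: F′(1.4) = -5.824; s₂ = 1.4 − 0.05·(-5.824) = 1.6912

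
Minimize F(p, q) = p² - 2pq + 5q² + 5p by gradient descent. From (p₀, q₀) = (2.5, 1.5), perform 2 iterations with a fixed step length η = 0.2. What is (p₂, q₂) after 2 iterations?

∇F = (2p - 2q + 5, -2p + 10q)
Step 1: at (2.5, 1.5), ∇F = (7, 10) → (2.5, 1.5) − 0.2·(7, 10) = (1.1, -0.5)
Step 2: at (1.1, -0.5), ∇F = (8.2, -7.2) → (1.1, -0.5) − 0.2·(8.2, -7.2) = (-0.54, 0.94)

(-0.54, 0.94)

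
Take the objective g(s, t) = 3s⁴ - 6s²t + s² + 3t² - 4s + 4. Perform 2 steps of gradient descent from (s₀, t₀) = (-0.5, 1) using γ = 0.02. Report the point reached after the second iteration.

(-0.46918024, 0.829612)

∇g = (12s³ - 12st + 2s - 4, -6s² + 6t)
(s₁, t₁) = (-0.5, 1) − 0.02·(-0.5, 4.5) = (-0.49, 0.91)
(s₂, t₂) = (-0.49, 0.91) − 0.02·(-1.040988, 4.0194) = (-0.46918024, 0.829612)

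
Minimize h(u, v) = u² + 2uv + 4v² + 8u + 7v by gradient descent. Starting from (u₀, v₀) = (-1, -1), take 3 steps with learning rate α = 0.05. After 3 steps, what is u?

-1.5815

∇h = (2u + 2v + 8, 2u + 8v + 7)
(u₁, v₁) = (-1, -1) − 0.05·(4, -3) = (-1.2, -0.85)
(u₂, v₂) = (-1.2, -0.85) − 0.05·(3.9, -2.2) = (-1.395, -0.74)
(u₃, v₃) = (-1.395, -0.74) − 0.05·(3.73, -1.71) = (-1.5815, -0.6545)
u = -1.5815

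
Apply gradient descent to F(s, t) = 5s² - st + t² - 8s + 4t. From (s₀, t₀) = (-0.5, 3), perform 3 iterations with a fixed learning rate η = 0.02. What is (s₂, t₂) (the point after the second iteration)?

(0.0718, 2.5948)

∇F = (10s - t - 8, -s + 2t + 4)
(s₁, t₁) = (-0.5, 3) − 0.02·(-16, 10.5) = (-0.18, 2.79)
(s₂, t₂) = (-0.18, 2.79) − 0.02·(-12.59, 9.76) = (0.0718, 2.5948)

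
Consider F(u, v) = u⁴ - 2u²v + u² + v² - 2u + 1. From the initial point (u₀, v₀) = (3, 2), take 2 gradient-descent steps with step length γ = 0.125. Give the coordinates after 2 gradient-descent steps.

∇F = (4u³ - 4uv + 2u - 2, -2u² + 2v)
Step 1: at (3, 2), ∇F = (88, -14) → (3, 2) − 0.125·(88, -14) = (-8, 3.75)
Step 2: at (-8, 3.75), ∇F = (-1946, -120.5) → (-8, 3.75) − 0.125·(-1946, -120.5) = (235.25, 18.8125)

(235.25, 18.8125)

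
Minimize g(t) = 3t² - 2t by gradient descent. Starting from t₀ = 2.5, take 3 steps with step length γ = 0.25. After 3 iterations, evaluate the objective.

-0.11328125

g′(t) = 6t - 2
Step 1: g′(2.5) = 13; t₁ = 2.5 − 0.25·13 = -0.75
Step 2: g′(-0.75) = -6.5; t₂ = -0.75 − 0.25·(-6.5) = 0.875
Step 3: g′(0.875) = 3.25; t₃ = 0.875 − 0.25·3.25 = 0.0625
g(0.0625) = -0.11328125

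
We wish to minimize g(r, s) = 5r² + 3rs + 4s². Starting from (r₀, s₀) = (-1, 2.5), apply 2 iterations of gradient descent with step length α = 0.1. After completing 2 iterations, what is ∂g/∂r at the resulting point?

∇g = (10r + 3s, 3r + 8s)
(r₁, s₁) = (-1, 2.5) − 0.1·(-2.5, 17) = (-0.75, 0.8)
(r₂, s₂) = (-0.75, 0.8) − 0.1·(-5.1, 4.15) = (-0.24, 0.385)
∂g/∂r at (-0.24, 0.385) = -1.245

-1.245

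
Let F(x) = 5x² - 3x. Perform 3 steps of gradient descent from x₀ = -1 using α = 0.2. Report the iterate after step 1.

F′(x) = 10x - 3
Step 1: F′(-1) = -13; x₁ = -1 − 0.2·(-13) = 1.6

1.6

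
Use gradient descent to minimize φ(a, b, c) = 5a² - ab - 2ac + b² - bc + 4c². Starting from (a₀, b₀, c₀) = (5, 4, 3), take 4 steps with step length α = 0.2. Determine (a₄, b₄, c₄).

∇φ = (10a - b - 2c, -a + 2b - c, -2a - b + 8c)
(a₁, b₁, c₁) = (5, 4, 3) − 0.2·(40, 0, 10) = (-3, 4, 1)
(a₂, b₂, c₂) = (-3, 4, 1) − 0.2·(-36, 10, 10) = (4.2, 2, -1)
(a₃, b₃, c₃) = (4.2, 2, -1) − 0.2·(42, 0.8, -18.4) = (-4.2, 1.84, 2.68)
(a₄, b₄, c₄) = (-4.2, 1.84, 2.68) − 0.2·(-49.2, 5.2, 28) = (5.64, 0.8, -2.92)

(5.64, 0.8, -2.92)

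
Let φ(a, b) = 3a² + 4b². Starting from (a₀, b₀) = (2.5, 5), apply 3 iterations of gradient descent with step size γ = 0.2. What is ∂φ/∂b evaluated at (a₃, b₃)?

∇φ = (6a, 8b)
(a₁, b₁) = (2.5, 5) − 0.2·(15, 40) = (-0.5, -3)
(a₂, b₂) = (-0.5, -3) − 0.2·(-3, -24) = (0.1, 1.8)
(a₃, b₃) = (0.1, 1.8) − 0.2·(0.6, 14.4) = (-0.02, -1.08)
∂φ/∂b at (-0.02, -1.08) = -8.64

-8.64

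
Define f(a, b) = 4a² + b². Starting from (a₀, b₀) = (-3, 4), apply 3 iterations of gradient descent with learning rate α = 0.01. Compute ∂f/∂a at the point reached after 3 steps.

∇f = (8a, 2b)
Step 1: at (-3, 4), ∇f = (-24, 8) → (-3, 4) − 0.01·(-24, 8) = (-2.76, 3.92)
Step 2: at (-2.76, 3.92), ∇f = (-22.08, 7.84) → (-2.76, 3.92) − 0.01·(-22.08, 7.84) = (-2.5392, 3.8416)
Step 3: at (-2.5392, 3.8416), ∇f = (-20.3136, 7.6832) → (-2.5392, 3.8416) − 0.01·(-20.3136, 7.6832) = (-2.336064, 3.764768)
∂f/∂a at (-2.336064, 3.764768) = -18.688512

-18.688512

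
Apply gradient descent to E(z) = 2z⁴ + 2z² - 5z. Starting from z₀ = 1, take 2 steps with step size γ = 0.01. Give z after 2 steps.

E′(z) = 8z³ + 4z - 5
z₁ = 1 − 0.01·7 = 0.93
z₂ = 0.93 − 0.01·5.154856 = 0.87845144

0.87845144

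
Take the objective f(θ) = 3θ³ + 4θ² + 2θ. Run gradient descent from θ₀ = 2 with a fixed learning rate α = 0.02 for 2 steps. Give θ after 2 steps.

0.580448

f′(θ) = 9θ² + 8θ + 2
θ₁ = 2 − 0.02·54 = 0.92
θ₂ = 0.92 − 0.02·16.9776 = 0.580448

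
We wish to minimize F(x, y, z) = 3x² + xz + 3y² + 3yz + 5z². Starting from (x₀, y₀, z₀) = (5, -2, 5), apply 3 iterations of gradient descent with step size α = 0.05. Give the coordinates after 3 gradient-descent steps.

∇F = (6x + z, 6y + 3z, x + 3y + 10z)
(x₁, y₁, z₁) = (5, -2, 5) − 0.05·(35, 3, 49) = (3.25, -2.15, 2.55)
(x₂, y₂, z₂) = (3.25, -2.15, 2.55) − 0.05·(22.05, -5.25, 22.3) = (2.1475, -1.8875, 1.435)
(x₃, y₃, z₃) = (2.1475, -1.8875, 1.435) − 0.05·(14.32, -7.02, 10.835) = (1.4315, -1.5365, 0.89325)

(1.4315, -1.5365, 0.89325)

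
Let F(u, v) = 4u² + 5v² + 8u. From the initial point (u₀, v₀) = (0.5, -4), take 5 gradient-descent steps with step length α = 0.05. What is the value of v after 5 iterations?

-0.125

∇F = (8u + 8, 10v)
(u₁, v₁) = (0.5, -4) − 0.05·(12, -40) = (-0.1, -2)
(u₂, v₂) = (-0.1, -2) − 0.05·(7.2, -20) = (-0.46, -1)
(u₃, v₃) = (-0.46, -1) − 0.05·(4.32, -10) = (-0.676, -0.5)
(u₄, v₄) = (-0.676, -0.5) − 0.05·(2.592, -5) = (-0.8056, -0.25)
(u₅, v₅) = (-0.8056, -0.25) − 0.05·(1.5552, -2.5) = (-0.88336, -0.125)
v = -0.125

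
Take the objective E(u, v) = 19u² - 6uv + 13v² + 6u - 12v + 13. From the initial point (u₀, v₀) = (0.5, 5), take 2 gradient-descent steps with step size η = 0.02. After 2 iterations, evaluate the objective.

∇E = (38u - 6v + 6, -6u + 26v - 12)
(u₁, v₁) = (0.5, 5) − 0.02·(-5, 115) = (0.6, 2.7)
(u₂, v₂) = (0.6, 2.7) − 0.02·(12.6, 54.6) = (0.348, 1.608)
E(0.348, 1.608) = 28.349104

28.349104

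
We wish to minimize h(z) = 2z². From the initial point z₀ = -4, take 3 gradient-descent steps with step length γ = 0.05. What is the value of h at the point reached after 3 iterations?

8.388608

h′(z) = 4z
Step 1: h′(-4) = -16; z₁ = -4 − 0.05·(-16) = -3.2
Step 2: h′(-3.2) = -12.8; z₂ = -3.2 − 0.05·(-12.8) = -2.56
Step 3: h′(-2.56) = -10.24; z₃ = -2.56 − 0.05·(-10.24) = -2.048
h(-2.048) = 8.388608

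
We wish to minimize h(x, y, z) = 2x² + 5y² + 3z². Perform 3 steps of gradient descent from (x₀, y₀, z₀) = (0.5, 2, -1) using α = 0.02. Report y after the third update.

1.024

∇h = (4x, 10y, 6z)
Step 1: at (0.5, 2, -1), ∇h = (2, 20, -6) → (0.5, 2, -1) − 0.02·(2, 20, -6) = (0.46, 1.6, -0.88)
Step 2: at (0.46, 1.6, -0.88), ∇h = (1.84, 16, -5.28) → (0.46, 1.6, -0.88) − 0.02·(1.84, 16, -5.28) = (0.4232, 1.28, -0.7744)
Step 3: at (0.4232, 1.28, -0.7744), ∇h = (1.6928, 12.8, -4.6464) → (0.4232, 1.28, -0.7744) − 0.02·(1.6928, 12.8, -4.6464) = (0.389344, 1.024, -0.681472)
y = 1.024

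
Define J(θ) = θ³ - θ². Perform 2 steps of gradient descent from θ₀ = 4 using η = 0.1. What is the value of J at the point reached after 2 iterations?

0

J′(θ) = 3θ² - 2θ
Step 1: J′(4) = 40; θ₁ = 4 − 0.1·40 = 0
Step 2: J′(0) = 0; θ₂ = 0 − 0.1·0 = 0
J(0) = 0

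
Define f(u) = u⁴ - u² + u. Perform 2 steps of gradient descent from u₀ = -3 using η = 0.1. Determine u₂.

-134.7444

f′(u) = 4u³ - 2u + 1
Step 1: f′(-3) = -101; u₁ = -3 − 0.1·(-101) = 7.1
Step 2: f′(7.1) = 1418.444; u₂ = 7.1 − 0.1·1418.444 = -134.7444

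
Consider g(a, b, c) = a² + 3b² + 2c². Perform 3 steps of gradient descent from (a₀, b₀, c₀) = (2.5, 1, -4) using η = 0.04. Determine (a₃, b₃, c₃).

(1.94672, 0.438976, -2.370816)

∇g = (2a, 6b, 4c)
Step 1: at (2.5, 1, -4), ∇g = (5, 6, -16) → (2.5, 1, -4) − 0.04·(5, 6, -16) = (2.3, 0.76, -3.36)
Step 2: at (2.3, 0.76, -3.36), ∇g = (4.6, 4.56, -13.44) → (2.3, 0.76, -3.36) − 0.04·(4.6, 4.56, -13.44) = (2.116, 0.5776, -2.8224)
Step 3: at (2.116, 0.5776, -2.8224), ∇g = (4.232, 3.4656, -11.2896) → (2.116, 0.5776, -2.8224) − 0.04·(4.232, 3.4656, -11.2896) = (1.94672, 0.438976, -2.370816)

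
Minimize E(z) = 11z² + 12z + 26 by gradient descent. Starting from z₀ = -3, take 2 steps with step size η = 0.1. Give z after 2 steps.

-4.08

E′(z) = 22z + 12
z₁ = -3 − 0.1·(-54) = 2.4
z₂ = 2.4 − 0.1·64.8 = -4.08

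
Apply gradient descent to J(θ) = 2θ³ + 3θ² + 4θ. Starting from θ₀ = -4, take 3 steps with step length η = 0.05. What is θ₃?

J′(θ) = 6θ² + 6θ + 4
θ₁ = -4 − 0.05·76 = -7.8
θ₂ = -7.8 − 0.05·322.24 = -23.912
θ₃ = -23.912 − 0.05·3291.230464 = -188.4735232

-188.4735232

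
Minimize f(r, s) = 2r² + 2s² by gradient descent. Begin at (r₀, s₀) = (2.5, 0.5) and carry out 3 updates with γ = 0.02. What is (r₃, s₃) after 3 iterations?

∇f = (4r, 4s)
(r₁, s₁) = (2.5, 0.5) − 0.02·(10, 2) = (2.3, 0.46)
(r₂, s₂) = (2.3, 0.46) − 0.02·(9.2, 1.84) = (2.116, 0.4232)
(r₃, s₃) = (2.116, 0.4232) − 0.02·(8.464, 1.6928) = (1.94672, 0.389344)

(1.94672, 0.389344)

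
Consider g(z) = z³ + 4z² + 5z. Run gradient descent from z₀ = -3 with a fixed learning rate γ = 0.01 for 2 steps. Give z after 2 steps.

-3.168192

g′(z) = 3z² + 8z + 5
z₁ = -3 − 0.01·8 = -3.08
z₂ = -3.08 − 0.01·8.8192 = -3.168192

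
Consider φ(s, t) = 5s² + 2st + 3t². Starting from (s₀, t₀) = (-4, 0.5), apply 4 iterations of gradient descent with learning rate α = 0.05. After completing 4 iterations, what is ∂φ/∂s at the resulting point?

∇φ = (10s + 2t, 2s + 6t)
(s₁, t₁) = (-4, 0.5) − 0.05·(-39, -5) = (-2.05, 0.75)
(s₂, t₂) = (-2.05, 0.75) − 0.05·(-19, 0.4) = (-1.1, 0.73)
(s₃, t₃) = (-1.1, 0.73) − 0.05·(-9.54, 2.18) = (-0.623, 0.621)
(s₄, t₄) = (-0.623, 0.621) − 0.05·(-4.988, 2.48) = (-0.3736, 0.497)
∂φ/∂s at (-0.3736, 0.497) = -2.742

-2.742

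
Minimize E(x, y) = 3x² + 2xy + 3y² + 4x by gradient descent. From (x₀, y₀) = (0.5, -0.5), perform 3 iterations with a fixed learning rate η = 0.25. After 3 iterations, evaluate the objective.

-1

∇E = (6x + 2y + 4, 2x + 6y)
(x₁, y₁) = (0.5, -0.5) − 0.25·(6, -2) = (-1, 0)
(x₂, y₂) = (-1, 0) − 0.25·(-2, -2) = (-0.5, 0.5)
(x₃, y₃) = (-0.5, 0.5) − 0.25·(2, 2) = (-1, 0)
E(-1, 0) = -1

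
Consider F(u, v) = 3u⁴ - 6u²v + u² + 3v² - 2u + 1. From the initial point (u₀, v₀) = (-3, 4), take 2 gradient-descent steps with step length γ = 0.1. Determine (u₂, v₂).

∇F = (12u³ - 12uv + 2u - 2, -6u² + 6v)
Step 1: at (-3, 4), ∇F = (-188, -30) → (-3, 4) − 0.1·(-188, -30) = (15.8, 7)
Step 2: at (15.8, 7), ∇F = (46034.144, -1455.84) → (15.8, 7) − 0.1·(46034.144, -1455.84) = (-4587.6144, 152.584)

(-4587.6144, 152.584)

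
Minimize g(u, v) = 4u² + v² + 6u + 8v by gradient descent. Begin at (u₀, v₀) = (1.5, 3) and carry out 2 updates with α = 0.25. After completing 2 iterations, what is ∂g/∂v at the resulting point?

∇g = (8u + 6, 2v + 8)
(u₁, v₁) = (1.5, 3) − 0.25·(18, 14) = (-3, -0.5)
(u₂, v₂) = (-3, -0.5) − 0.25·(-18, 7) = (1.5, -2.25)
∂g/∂v at (1.5, -2.25) = 3.5

3.5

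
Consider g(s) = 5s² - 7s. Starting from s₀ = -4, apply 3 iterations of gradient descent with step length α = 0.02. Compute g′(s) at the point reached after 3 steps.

-24.064

g′(s) = 10s - 7
Step 1: g′(-4) = -47; s₁ = -4 − 0.02·(-47) = -3.06
Step 2: g′(-3.06) = -37.6; s₂ = -3.06 − 0.02·(-37.6) = -2.308
Step 3: g′(-2.308) = -30.08; s₃ = -2.308 − 0.02·(-30.08) = -1.7064
g′(s) at (-1.7064) = -24.064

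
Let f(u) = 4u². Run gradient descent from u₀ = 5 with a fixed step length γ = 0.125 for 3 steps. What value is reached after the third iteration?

0

f′(u) = 8u
u₁ = 5 − 0.125·40 = 0
u₂ = 0 − 0.125·0 = 0
u₃ = 0 − 0.125·0 = 0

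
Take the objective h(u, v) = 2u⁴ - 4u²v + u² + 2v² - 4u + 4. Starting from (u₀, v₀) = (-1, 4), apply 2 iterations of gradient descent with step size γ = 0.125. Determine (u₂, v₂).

(24.265625, 6.53125)

∇h = (8u³ - 8uv + 2u - 4, -4u² + 4v)
(u₁, v₁) = (-1, 4) − 0.125·(18, 12) = (-3.25, 2.5)
(u₂, v₂) = (-3.25, 2.5) − 0.125·(-220.125, -32.25) = (24.265625, 6.53125)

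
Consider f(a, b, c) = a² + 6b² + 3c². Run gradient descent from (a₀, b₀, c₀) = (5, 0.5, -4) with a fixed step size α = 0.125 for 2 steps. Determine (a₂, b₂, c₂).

∇f = (2a, 12b, 6c)
Step 1: at (5, 0.5, -4), ∇f = (10, 6, -24) → (5, 0.5, -4) − 0.125·(10, 6, -24) = (3.75, -0.25, -1)
Step 2: at (3.75, -0.25, -1), ∇f = (7.5, -3, -6) → (3.75, -0.25, -1) − 0.125·(7.5, -3, -6) = (2.8125, 0.125, -0.25)

(2.8125, 0.125, -0.25)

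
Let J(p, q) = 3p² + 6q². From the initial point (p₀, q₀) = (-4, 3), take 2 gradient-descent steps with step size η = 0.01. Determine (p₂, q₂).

∇J = (6p, 12q)
(p₁, q₁) = (-4, 3) − 0.01·(-24, 36) = (-3.76, 2.64)
(p₂, q₂) = (-3.76, 2.64) − 0.01·(-22.56, 31.68) = (-3.5344, 2.3232)

(-3.5344, 2.3232)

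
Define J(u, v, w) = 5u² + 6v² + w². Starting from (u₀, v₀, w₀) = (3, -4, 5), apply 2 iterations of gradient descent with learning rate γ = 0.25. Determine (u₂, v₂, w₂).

∇J = (10u, 12v, 2w)
(u₁, v₁, w₁) = (3, -4, 5) − 0.25·(30, -48, 10) = (-4.5, 8, 2.5)
(u₂, v₂, w₂) = (-4.5, 8, 2.5) − 0.25·(-45, 96, 5) = (6.75, -16, 1.25)

(6.75, -16, 1.25)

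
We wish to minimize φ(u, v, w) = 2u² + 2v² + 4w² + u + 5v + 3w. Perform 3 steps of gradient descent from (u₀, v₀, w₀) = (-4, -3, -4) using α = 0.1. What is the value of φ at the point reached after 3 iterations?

∇φ = (4u + 1, 4v + 5, 8w + 3)
(u₁, v₁, w₁) = (-4, -3, -4) − 0.1·(-15, -7, -29) = (-2.5, -2.3, -1.1)
(u₂, v₂, w₂) = (-2.5, -2.3, -1.1) − 0.1·(-9, -4.2, -5.8) = (-1.6, -1.88, -0.52)
(u₃, v₃, w₃) = (-1.6, -1.88, -0.52) − 0.1·(-5.4, -2.52, -1.16) = (-1.06, -1.628, -0.404)
φ(-1.06, -1.628, -0.404) = -2.211168

-2.211168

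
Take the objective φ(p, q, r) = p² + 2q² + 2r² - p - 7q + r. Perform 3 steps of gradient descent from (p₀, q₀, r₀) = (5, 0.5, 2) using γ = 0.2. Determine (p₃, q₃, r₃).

(1.472, 1.74, -0.232)

∇φ = (2p - 1, 4q - 7, 4r + 1)
Step 1: at (5, 0.5, 2), ∇φ = (9, -5, 9) → (5, 0.5, 2) − 0.2·(9, -5, 9) = (3.2, 1.5, 0.2)
Step 2: at (3.2, 1.5, 0.2), ∇φ = (5.4, -1, 1.8) → (3.2, 1.5, 0.2) − 0.2·(5.4, -1, 1.8) = (2.12, 1.7, -0.16)
Step 3: at (2.12, 1.7, -0.16), ∇φ = (3.24, -0.2, 0.36) → (2.12, 1.7, -0.16) − 0.2·(3.24, -0.2, 0.36) = (1.472, 1.74, -0.232)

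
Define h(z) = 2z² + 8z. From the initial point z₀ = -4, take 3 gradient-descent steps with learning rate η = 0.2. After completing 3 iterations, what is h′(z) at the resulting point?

h′(z) = 4z + 8
z₁ = -4 − 0.2·(-8) = -2.4
z₂ = -2.4 − 0.2·(-1.6) = -2.08
z₃ = -2.08 − 0.2·(-0.32) = -2.016
h′(z) at (-2.016) = -0.064

-0.064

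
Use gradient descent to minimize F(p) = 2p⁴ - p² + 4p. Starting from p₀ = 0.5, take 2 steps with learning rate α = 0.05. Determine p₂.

0.1192

F′(p) = 8p³ - 2p + 4
p₁ = 0.5 − 0.05·4 = 0.3
p₂ = 0.3 − 0.05·3.616 = 0.1192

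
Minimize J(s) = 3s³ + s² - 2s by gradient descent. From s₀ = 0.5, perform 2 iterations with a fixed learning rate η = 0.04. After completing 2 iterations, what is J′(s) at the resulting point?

0.43812689

J′(s) = 9s² + 2s - 2
s₁ = 0.5 − 0.04·1.25 = 0.45
s₂ = 0.45 − 0.04·0.7225 = 0.4211
J′(s) at (0.4211) = 0.43812689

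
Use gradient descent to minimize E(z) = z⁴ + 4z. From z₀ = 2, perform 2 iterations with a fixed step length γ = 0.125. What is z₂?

4.8125

E′(z) = 4z³ + 4
Step 1: E′(2) = 36; z₁ = 2 − 0.125·36 = -2.5
Step 2: E′(-2.5) = -58.5; z₂ = -2.5 − 0.125·(-58.5) = 4.8125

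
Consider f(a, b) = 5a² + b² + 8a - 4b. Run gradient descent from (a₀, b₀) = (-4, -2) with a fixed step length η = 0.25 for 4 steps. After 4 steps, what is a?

-17

∇f = (10a + 8, 2b - 4)
Step 1: at (-4, -2), ∇f = (-32, -8) → (-4, -2) − 0.25·(-32, -8) = (4, 0)
Step 2: at (4, 0), ∇f = (48, -4) → (4, 0) − 0.25·(48, -4) = (-8, 1)
Step 3: at (-8, 1), ∇f = (-72, -2) → (-8, 1) − 0.25·(-72, -2) = (10, 1.5)
Step 4: at (10, 1.5), ∇f = (108, -1) → (10, 1.5) − 0.25·(108, -1) = (-17, 1.75)
a = -17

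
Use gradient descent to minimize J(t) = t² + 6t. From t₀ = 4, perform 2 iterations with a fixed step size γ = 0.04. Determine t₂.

2.9248

J′(t) = 2t + 6
t₁ = 4 − 0.04·14 = 3.44
t₂ = 3.44 − 0.04·12.88 = 2.9248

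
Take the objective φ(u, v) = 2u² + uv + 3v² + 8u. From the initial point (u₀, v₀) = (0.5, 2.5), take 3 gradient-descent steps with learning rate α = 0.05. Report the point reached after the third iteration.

∇φ = (4u + v + 8, u + 6v)
Step 1: at (0.5, 2.5), ∇φ = (12.5, 15.5) → (0.5, 2.5) − 0.05·(12.5, 15.5) = (-0.125, 1.725)
Step 2: at (-0.125, 1.725), ∇φ = (9.225, 10.225) → (-0.125, 1.725) − 0.05·(9.225, 10.225) = (-0.58625, 1.21375)
Step 3: at (-0.58625, 1.21375), ∇φ = (6.86875, 6.69625) → (-0.58625, 1.21375) − 0.05·(6.86875, 6.69625) = (-0.9296875, 0.8789375)

(-0.9296875, 0.8789375)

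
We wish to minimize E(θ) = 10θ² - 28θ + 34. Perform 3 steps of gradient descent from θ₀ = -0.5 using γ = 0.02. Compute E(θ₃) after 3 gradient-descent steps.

E′(θ) = 20θ - 28
θ₁ = -0.5 − 0.02·(-38) = 0.26
θ₂ = 0.26 − 0.02·(-22.8) = 0.716
θ₃ = 0.716 − 0.02·(-13.68) = 0.9896
E(0.9896) = 16.0842816

16.0842816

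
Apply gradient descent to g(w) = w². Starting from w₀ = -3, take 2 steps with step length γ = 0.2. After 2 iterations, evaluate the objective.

g′(w) = 2w
Step 1: g′(-3) = -6; w₁ = -3 − 0.2·(-6) = -1.8
Step 2: g′(-1.8) = -3.6; w₂ = -1.8 − 0.2·(-3.6) = -1.08
g(-1.08) = 1.1664

1.1664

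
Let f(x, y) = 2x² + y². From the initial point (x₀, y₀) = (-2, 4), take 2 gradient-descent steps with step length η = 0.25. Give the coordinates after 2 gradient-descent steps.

∇f = (4x, 2y)
Step 1: at (-2, 4), ∇f = (-8, 8) → (-2, 4) − 0.25·(-8, 8) = (0, 2)
Step 2: at (0, 2), ∇f = (0, 4) → (0, 2) − 0.25·(0, 4) = (0, 1)

(0, 1)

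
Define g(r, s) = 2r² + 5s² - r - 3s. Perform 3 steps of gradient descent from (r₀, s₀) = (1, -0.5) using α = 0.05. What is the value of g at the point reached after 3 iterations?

∇g = (4r - 1, 10s - 3)
Step 1: at (1, -0.5), ∇g = (3, -8) → (1, -0.5) − 0.05·(3, -8) = (0.85, -0.1)
Step 2: at (0.85, -0.1), ∇g = (2.4, -4) → (0.85, -0.1) − 0.05·(2.4, -4) = (0.73, 0.1)
Step 3: at (0.73, 0.1), ∇g = (1.92, -2) → (0.73, 0.1) − 0.05·(1.92, -2) = (0.634, 0.2)
g(0.634, 0.2) = -0.230088

-0.230088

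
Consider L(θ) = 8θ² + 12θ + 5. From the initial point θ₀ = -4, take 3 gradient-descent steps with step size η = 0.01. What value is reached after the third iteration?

L′(θ) = 16θ + 12
Step 1: L′(-4) = -52; θ₁ = -4 − 0.01·(-52) = -3.48
Step 2: L′(-3.48) = -43.68; θ₂ = -3.48 − 0.01·(-43.68) = -3.0432
Step 3: L′(-3.0432) = -36.6912; θ₃ = -3.0432 − 0.01·(-36.6912) = -2.676288

-2.676288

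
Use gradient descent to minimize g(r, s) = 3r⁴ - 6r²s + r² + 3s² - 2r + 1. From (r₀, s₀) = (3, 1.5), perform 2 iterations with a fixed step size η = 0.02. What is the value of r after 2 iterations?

∇g = (12r³ - 12rs + 2r - 2, -6r² + 6s)
Step 1: at (3, 1.5), ∇g = (274, -45) → (3, 1.5) − 0.02·(274, -45) = (-2.48, 2.4)
Step 2: at (-2.48, 2.4), ∇g = (-118.571904, -22.5024) → (-2.48, 2.4) − 0.02·(-118.571904, -22.5024) = (-0.10856192, 2.850048)
r = -0.10856192

-0.10856192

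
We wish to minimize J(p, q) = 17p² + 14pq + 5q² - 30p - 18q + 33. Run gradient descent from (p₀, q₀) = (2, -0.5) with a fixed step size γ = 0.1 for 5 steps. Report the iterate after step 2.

(7.04, 3.34)

∇J = (34p + 14q - 30, 14p + 10q - 18)
(p₁, q₁) = (2, -0.5) − 0.1·(31, 5) = (-1.1, -1)
(p₂, q₂) = (-1.1, -1) − 0.1·(-81.4, -43.4) = (7.04, 3.34)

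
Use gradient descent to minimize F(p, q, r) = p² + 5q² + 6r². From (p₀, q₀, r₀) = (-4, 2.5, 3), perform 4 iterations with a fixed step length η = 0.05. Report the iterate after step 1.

(-3.6, 1.25, 1.2)

∇F = (2p, 10q, 12r)
(p₁, q₁, r₁) = (-4, 2.5, 3) − 0.05·(-8, 25, 36) = (-3.6, 1.25, 1.2)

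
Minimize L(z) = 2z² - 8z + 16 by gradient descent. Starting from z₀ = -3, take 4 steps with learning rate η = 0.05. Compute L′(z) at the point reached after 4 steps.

-8.192

L′(z) = 4z - 8
Step 1: L′(-3) = -20; z₁ = -3 − 0.05·(-20) = -2
Step 2: L′(-2) = -16; z₂ = -2 − 0.05·(-16) = -1.2
Step 3: L′(-1.2) = -12.8; z₃ = -1.2 − 0.05·(-12.8) = -0.56
Step 4: L′(-0.56) = -10.24; z₄ = -0.56 − 0.05·(-10.24) = -0.048
L′(z) at (-0.048) = -8.192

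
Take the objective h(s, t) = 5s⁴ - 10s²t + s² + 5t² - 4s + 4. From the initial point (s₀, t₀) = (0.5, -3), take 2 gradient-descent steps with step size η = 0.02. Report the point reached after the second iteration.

∇h = (20s³ - 20st + 2s - 4, -10s² + 10t)
Step 1: at (0.5, -3), ∇h = (29.5, -32.5) → (0.5, -3) − 0.02·(29.5, -32.5) = (-0.09, -2.35)
Step 2: at (-0.09, -2.35), ∇h = (-8.42458, -23.581) → (-0.09, -2.35) − 0.02·(-8.42458, -23.581) = (0.0784916, -1.87838)

(0.0784916, -1.87838)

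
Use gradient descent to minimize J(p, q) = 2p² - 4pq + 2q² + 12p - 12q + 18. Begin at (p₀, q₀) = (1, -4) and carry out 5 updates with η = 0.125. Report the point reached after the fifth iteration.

∇J = (4p - 4q + 12, -4p + 4q - 12)
(p₁, q₁) = (1, -4) − 0.125·(32, -32) = (-3, 0)
(p₂, q₂) = (-3, 0) − 0.125·(0, 0) = (-3, 0)
(p₃, q₃) = (-3, 0) − 0.125·(0, 0) = (-3, 0)
(p₄, q₄) = (-3, 0) − 0.125·(0, 0) = (-3, 0)
(p₅, q₅) = (-3, 0) − 0.125·(0, 0) = (-3, 0)

(-3, 0)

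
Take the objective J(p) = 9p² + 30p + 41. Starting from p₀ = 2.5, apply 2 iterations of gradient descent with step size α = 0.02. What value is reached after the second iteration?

0.04

J′(p) = 18p + 30
p₁ = 2.5 − 0.02·75 = 1
p₂ = 1 − 0.02·48 = 0.04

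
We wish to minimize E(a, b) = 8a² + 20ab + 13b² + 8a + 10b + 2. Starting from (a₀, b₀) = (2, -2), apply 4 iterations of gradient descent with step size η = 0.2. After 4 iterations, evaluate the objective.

∇E = (16a + 20b + 8, 20a + 26b + 10)
Step 1: at (2, -2), ∇E = (0, -2) → (2, -2) − 0.2·(0, -2) = (2, -1.6)
Step 2: at (2, -1.6), ∇E = (8, 8.4) → (2, -1.6) − 0.2·(8, 8.4) = (0.4, -3.28)
Step 3: at (0.4, -3.28), ∇E = (-51.2, -67.28) → (0.4, -3.28) − 0.2·(-51.2, -67.28) = (10.64, 10.176)
Step 4: at (10.64, 10.176), ∇E = (381.76, 487.376) → (10.64, 10.176) − 0.2·(381.76, 487.376) = (-65.712, -87.2992)
E(-65.712, -87.2992) = 246954.90232832

246954.90232832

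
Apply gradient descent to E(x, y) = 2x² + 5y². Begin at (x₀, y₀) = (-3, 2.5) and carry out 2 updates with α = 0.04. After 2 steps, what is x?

-2.1168

∇E = (4x, 10y)
(x₁, y₁) = (-3, 2.5) − 0.04·(-12, 25) = (-2.52, 1.5)
(x₂, y₂) = (-2.52, 1.5) − 0.04·(-10.08, 15) = (-2.1168, 0.9)
x = -2.1168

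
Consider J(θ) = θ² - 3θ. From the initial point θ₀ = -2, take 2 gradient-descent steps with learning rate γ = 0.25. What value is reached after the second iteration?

J′(θ) = 2θ - 3
θ₁ = -2 − 0.25·(-7) = -0.25
θ₂ = -0.25 − 0.25·(-3.5) = 0.625

0.625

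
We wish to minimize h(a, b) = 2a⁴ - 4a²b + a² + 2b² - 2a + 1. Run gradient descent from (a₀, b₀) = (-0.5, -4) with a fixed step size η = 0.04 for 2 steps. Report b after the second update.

∇h = (8a³ - 8ab + 2a - 2, -4a² + 4b)
Step 1: at (-0.5, -4), ∇h = (-20, -17) → (-0.5, -4) − 0.04·(-20, -17) = (0.3, -3.32)
Step 2: at (0.3, -3.32), ∇h = (6.784, -13.64) → (0.3, -3.32) − 0.04·(6.784, -13.64) = (0.02864, -2.7744)
b = -2.7744

-2.7744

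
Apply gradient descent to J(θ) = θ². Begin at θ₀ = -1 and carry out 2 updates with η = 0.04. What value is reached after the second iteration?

J′(θ) = 2θ
Step 1: J′(-1) = -2; θ₁ = -1 − 0.04·(-2) = -0.92
Step 2: J′(-0.92) = -1.84; θ₂ = -0.92 − 0.04·(-1.84) = -0.8464

-0.8464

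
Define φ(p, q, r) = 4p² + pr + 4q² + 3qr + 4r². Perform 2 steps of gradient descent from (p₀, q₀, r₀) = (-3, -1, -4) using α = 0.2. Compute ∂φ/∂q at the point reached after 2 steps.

-45.12

∇φ = (8p + r, 8q + 3r, p + 3q + 8r)
(p₁, q₁, r₁) = (-3, -1, -4) − 0.2·(-28, -20, -38) = (2.6, 3, 3.6)
(p₂, q₂, r₂) = (2.6, 3, 3.6) − 0.2·(24.4, 34.8, 40.4) = (-2.28, -3.96, -4.48)
∂φ/∂q at (-2.28, -3.96, -4.48) = -45.12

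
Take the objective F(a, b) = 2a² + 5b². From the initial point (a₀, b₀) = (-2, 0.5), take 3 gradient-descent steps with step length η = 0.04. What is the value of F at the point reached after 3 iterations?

∇F = (4a, 10b)
Step 1: at (-2, 0.5), ∇F = (-8, 5) → (-2, 0.5) − 0.04·(-8, 5) = (-1.68, 0.3)
Step 2: at (-1.68, 0.3), ∇F = (-6.72, 3) → (-1.68, 0.3) − 0.04·(-6.72, 3) = (-1.4112, 0.18)
Step 3: at (-1.4112, 0.18), ∇F = (-5.6448, 1.8) → (-1.4112, 0.18) − 0.04·(-5.6448, 1.8) = (-1.185408, 0.108)
F(-1.185408, 0.108) = 2.868704252928

2.868704252928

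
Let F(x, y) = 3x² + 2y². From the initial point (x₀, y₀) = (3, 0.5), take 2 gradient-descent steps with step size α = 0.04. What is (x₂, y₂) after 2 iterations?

(1.7328, 0.3528)

∇F = (6x, 4y)
(x₁, y₁) = (3, 0.5) − 0.04·(18, 2) = (2.28, 0.42)
(x₂, y₂) = (2.28, 0.42) − 0.04·(13.68, 1.68) = (1.7328, 0.3528)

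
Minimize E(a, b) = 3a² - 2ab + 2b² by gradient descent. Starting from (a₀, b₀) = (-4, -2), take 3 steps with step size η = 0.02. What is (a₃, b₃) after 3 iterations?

∇E = (6a - 2b, -2a + 4b)
(a₁, b₁) = (-4, -2) − 0.02·(-20, 0) = (-3.6, -2)
(a₂, b₂) = (-3.6, -2) − 0.02·(-17.6, -0.8) = (-3.248, -1.984)
(a₃, b₃) = (-3.248, -1.984) − 0.02·(-15.52, -1.44) = (-2.9376, -1.9552)

(-2.9376, -1.9552)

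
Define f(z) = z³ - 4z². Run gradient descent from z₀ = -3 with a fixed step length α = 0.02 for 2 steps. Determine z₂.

-5.632824

f′(z) = 3z² - 8z
z₁ = -3 − 0.02·51 = -4.02
z₂ = -4.02 − 0.02·80.6412 = -5.632824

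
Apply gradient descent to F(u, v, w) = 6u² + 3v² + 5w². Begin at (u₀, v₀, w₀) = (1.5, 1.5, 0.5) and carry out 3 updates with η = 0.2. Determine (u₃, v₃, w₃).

∇F = (12u, 6v, 10w)
(u₁, v₁, w₁) = (1.5, 1.5, 0.5) − 0.2·(18, 9, 5) = (-2.1, -0.3, -0.5)
(u₂, v₂, w₂) = (-2.1, -0.3, -0.5) − 0.2·(-25.2, -1.8, -5) = (2.94, 0.06, 0.5)
(u₃, v₃, w₃) = (2.94, 0.06, 0.5) − 0.2·(35.28, 0.36, 5) = (-4.116, -0.012, -0.5)

(-4.116, -0.012, -0.5)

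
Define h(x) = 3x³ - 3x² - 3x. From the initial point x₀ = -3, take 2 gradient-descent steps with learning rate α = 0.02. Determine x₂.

h′(x) = 9x² - 6x - 3
Step 1: h′(-3) = 96; x₁ = -3 − 0.02·96 = -4.92
Step 2: h′(-4.92) = 244.3776; x₂ = -4.92 − 0.02·244.3776 = -9.807552

-9.807552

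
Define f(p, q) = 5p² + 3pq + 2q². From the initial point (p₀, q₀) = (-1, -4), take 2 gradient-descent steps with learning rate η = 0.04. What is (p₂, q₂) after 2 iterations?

(0.3168, -2.7072)

∇f = (10p + 3q, 3p + 4q)
(p₁, q₁) = (-1, -4) − 0.04·(-22, -19) = (-0.12, -3.24)
(p₂, q₂) = (-0.12, -3.24) − 0.04·(-10.92, -13.32) = (0.3168, -2.7072)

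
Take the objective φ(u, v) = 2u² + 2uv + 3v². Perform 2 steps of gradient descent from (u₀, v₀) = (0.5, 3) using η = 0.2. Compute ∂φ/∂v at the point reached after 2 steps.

∇φ = (4u + 2v, 2u + 6v)
(u₁, v₁) = (0.5, 3) − 0.2·(8, 19) = (-1.1, -0.8)
(u₂, v₂) = (-1.1, -0.8) − 0.2·(-6, -7) = (0.1, 0.6)
∂φ/∂v at (0.1, 0.6) = 3.8

3.8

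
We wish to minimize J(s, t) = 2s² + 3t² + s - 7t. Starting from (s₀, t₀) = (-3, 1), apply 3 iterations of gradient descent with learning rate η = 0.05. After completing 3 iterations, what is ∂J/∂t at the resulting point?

-0.343

∇J = (4s + 1, 6t - 7)
Step 1: at (-3, 1), ∇J = (-11, -1) → (-3, 1) − 0.05·(-11, -1) = (-2.45, 1.05)
Step 2: at (-2.45, 1.05), ∇J = (-8.8, -0.7) → (-2.45, 1.05) − 0.05·(-8.8, -0.7) = (-2.01, 1.085)
Step 3: at (-2.01, 1.085), ∇J = (-7.04, -0.49) → (-2.01, 1.085) − 0.05·(-7.04, -0.49) = (-1.658, 1.1095)
∂J/∂t at (-1.658, 1.1095) = -0.343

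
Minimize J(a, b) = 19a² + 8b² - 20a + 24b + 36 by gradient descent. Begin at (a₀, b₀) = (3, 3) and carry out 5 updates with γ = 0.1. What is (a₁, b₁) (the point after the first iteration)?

∇J = (38a - 20, 16b + 24)
(a₁, b₁) = (3, 3) − 0.1·(94, 72) = (-6.4, -4.2)

(-6.4, -4.2)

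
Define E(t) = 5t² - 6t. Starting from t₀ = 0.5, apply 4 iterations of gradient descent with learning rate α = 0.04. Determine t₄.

E′(t) = 10t - 6
t₁ = 0.5 − 0.04·(-1) = 0.54
t₂ = 0.54 − 0.04·(-0.6) = 0.564
t₃ = 0.564 − 0.04·(-0.36) = 0.5784
t₄ = 0.5784 − 0.04·(-0.216) = 0.58704

0.58704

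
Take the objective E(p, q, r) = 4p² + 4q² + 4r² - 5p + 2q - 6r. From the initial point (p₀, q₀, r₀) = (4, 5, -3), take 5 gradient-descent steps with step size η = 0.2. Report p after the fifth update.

∇E = (8p - 5, 8q + 2, 8r - 6)
Step 1: at (4, 5, -3), ∇E = (27, 42, -30) → (4, 5, -3) − 0.2·(27, 42, -30) = (-1.4, -3.4, 3)
Step 2: at (-1.4, -3.4, 3), ∇E = (-16.2, -25.2, 18) → (-1.4, -3.4, 3) − 0.2·(-16.2, -25.2, 18) = (1.84, 1.64, -0.6)
Step 3: at (1.84, 1.64, -0.6), ∇E = (9.72, 15.12, -10.8) → (1.84, 1.64, -0.6) − 0.2·(9.72, 15.12, -10.8) = (-0.104, -1.384, 1.56)
Step 4: at (-0.104, -1.384, 1.56), ∇E = (-5.832, -9.072, 6.48) → (-0.104, -1.384, 1.56) − 0.2·(-5.832, -9.072, 6.48) = (1.0624, 0.4304, 0.264)
Step 5: at (1.0624, 0.4304, 0.264), ∇E = (3.4992, 5.4432, -3.888) → (1.0624, 0.4304, 0.264) − 0.2·(3.4992, 5.4432, -3.888) = (0.36256, -0.65824, 1.0416)
p = 0.36256

0.36256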